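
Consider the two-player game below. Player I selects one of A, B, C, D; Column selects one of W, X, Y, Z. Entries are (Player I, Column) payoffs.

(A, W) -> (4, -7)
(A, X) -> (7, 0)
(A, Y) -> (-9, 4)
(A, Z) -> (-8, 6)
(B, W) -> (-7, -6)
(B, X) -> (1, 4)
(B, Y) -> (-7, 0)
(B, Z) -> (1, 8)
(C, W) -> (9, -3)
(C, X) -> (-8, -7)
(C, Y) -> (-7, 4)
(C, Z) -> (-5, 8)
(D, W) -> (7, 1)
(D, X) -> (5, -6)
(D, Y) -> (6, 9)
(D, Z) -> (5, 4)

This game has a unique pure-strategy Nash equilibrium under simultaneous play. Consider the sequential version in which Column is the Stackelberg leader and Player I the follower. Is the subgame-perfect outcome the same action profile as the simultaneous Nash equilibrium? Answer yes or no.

Player I best-responds to each possible Column move:
- W: Player I compares 4, -7, 9, 7 and picks C; Column would get -3.
- X: Player I compares 7, 1, -8, 5 and picks A; Column would get 0.
- Y: Player I compares -9, -7, -7, 6 and picks D; Column would get 9.
- Z: Player I compares -8, 1, -5, 5 and picks D; Column would get 4.
Maximizing over -3, 0, 9, 4, Column chooses Y. Subgame-perfect outcome: (D, Y) with payoffs (6, 9).
Under simultaneous play:
Player I's best replies: W→C; X→A; Y→D; Z→D.
Column's best replies: A→Z; B→Z; C→Z; D→Y.
The unique mutual best reply is (D, Y), giving (6, 9).
Sequential outcome (D, Y) coincides with the Nash profile (D, Y).

yes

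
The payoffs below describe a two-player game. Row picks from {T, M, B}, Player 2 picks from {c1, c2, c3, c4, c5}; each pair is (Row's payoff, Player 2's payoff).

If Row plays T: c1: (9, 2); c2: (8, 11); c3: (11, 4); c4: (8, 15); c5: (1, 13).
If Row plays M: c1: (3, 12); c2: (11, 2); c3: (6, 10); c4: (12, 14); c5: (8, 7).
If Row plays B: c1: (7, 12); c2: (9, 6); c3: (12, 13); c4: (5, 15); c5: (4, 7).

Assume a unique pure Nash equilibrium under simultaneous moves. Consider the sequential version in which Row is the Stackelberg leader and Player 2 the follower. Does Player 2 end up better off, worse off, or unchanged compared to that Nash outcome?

unchanged

Player 2 best-responds to each possible Row move:
- T → Player 2 plays c4 (best of 2, 11, 4, 15, 13); Row gets 8.
- M → Player 2 plays c4 (best of 12, 2, 10, 14, 7); Row gets 12.
- B → Player 2 plays c4 (best of 12, 6, 13, 15, 7); Row gets 5.
Row's induced payoffs are 8, 12, 5, so Row commits to M. Subgame-perfect outcome: (M, c4) with payoffs (12, 14).
For the simultaneous game, intersect best replies.
Row's best replies: c1→T; c2→M; c3→B; c4→M; c5→M.
Player 2's best replies: T→c4; M→c4; B→c4.
The unique mutual best reply is (M, c4), giving (12, 14).
Player 2 earns 14 sequentially versus 14 at the Nash outcome: unchanged.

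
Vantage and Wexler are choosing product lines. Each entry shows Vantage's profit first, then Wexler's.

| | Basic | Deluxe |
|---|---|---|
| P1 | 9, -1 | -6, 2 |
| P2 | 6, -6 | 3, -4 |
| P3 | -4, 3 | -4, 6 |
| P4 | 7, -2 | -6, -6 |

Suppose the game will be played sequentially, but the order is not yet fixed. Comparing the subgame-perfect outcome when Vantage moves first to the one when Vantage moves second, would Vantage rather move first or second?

If Vantage leads: Wexler's best replies are P1→Deluxe, P2→Deluxe, P3→Deluxe, P4→Basic; Vantage's induced payoffs -6, 3, -4, 7; outcome (P4, Basic), payoffs (7, -2).
If Wexler leads: Vantage's best replies are Basic→P1, Deluxe→P2; Wexler's induced payoffs -1, -4; outcome (P1, Basic), payoffs (9, -1).
Vantage gets 7 moving first and 9 moving second, so Vantage prefers to move second.

second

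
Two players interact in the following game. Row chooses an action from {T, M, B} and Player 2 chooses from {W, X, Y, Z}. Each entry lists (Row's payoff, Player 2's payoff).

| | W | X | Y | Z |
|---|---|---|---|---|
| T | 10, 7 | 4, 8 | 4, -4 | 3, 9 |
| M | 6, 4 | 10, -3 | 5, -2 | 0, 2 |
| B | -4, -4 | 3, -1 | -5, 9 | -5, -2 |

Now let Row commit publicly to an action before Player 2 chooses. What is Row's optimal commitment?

M

Backward induction with Row moving first.
- T: BR = Z, leader payoff 3.
- M: BR = W, leader payoff 6.
- B: BR = Y, leader payoff -5.
Maximizing over 3, 6, -5, Row chooses M. Subgame-perfect outcome: (M, W) with payoffs (6, 4).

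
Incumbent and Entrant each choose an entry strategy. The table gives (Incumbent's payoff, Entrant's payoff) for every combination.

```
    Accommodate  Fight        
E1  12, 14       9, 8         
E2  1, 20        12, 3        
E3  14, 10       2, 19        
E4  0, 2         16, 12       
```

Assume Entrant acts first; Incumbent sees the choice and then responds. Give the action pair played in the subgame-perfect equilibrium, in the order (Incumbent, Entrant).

Work backward from Incumbent's decision.
- Accommodate → Incumbent plays E3 (best of 12, 1, 14, 0); Entrant gets 10.
- Fight → Incumbent plays E4 (best of 9, 12, 2, 16); Entrant gets 12.
Among 10, 12, the best is 12 at Fight. Subgame-perfect outcome: (E4, Fight) with payoffs (16, 12).

(E4, Fight)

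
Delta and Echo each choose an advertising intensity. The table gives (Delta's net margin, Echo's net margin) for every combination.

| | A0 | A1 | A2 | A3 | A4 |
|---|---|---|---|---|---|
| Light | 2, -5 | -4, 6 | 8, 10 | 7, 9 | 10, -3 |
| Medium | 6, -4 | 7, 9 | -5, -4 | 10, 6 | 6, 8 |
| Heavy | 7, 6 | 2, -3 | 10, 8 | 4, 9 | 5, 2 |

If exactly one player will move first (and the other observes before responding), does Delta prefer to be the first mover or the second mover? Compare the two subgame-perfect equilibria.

first

If Delta leads: Echo's best replies are Light→A2, Medium→A1, Heavy→A3; Delta's induced payoffs 8, 7, 4; outcome (Light, A2), payoffs (8, 10).
If Echo leads: Delta's best replies are A0→Heavy, A1→Medium, A2→Heavy, A3→Medium, A4→Light; Echo's induced payoffs 6, 9, 8, 6, -3; outcome (Medium, A1), payoffs (7, 9).
Delta gets 8 moving first and 7 moving second, so Delta prefers to move first.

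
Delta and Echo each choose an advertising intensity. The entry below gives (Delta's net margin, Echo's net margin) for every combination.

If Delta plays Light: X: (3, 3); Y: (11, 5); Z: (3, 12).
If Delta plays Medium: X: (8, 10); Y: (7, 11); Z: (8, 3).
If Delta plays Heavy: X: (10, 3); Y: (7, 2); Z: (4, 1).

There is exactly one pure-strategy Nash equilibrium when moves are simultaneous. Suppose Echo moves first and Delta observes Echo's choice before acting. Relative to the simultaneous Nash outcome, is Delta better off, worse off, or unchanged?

Work backward from Delta's decision.
- X: BR = Heavy, leader payoff 3.
- Y: BR = Light, leader payoff 5.
- Z: BR = Medium, leader payoff 3.
Among 3, 5, 3, the best is 5 at Y. Subgame-perfect outcome: (Light, Y) with payoffs (11, 5).
For the simultaneous game, intersect best replies.
Delta's best replies: X→Heavy; Y→Light; Z→Medium.
Echo's best replies: Light→Z; Medium→Y; Heavy→X.
Only (Heavy, X) has each player best-responding; Nash payoffs (10, 3).
Delta earns 11 sequentially versus 10 at the Nash outcome: better off.

better off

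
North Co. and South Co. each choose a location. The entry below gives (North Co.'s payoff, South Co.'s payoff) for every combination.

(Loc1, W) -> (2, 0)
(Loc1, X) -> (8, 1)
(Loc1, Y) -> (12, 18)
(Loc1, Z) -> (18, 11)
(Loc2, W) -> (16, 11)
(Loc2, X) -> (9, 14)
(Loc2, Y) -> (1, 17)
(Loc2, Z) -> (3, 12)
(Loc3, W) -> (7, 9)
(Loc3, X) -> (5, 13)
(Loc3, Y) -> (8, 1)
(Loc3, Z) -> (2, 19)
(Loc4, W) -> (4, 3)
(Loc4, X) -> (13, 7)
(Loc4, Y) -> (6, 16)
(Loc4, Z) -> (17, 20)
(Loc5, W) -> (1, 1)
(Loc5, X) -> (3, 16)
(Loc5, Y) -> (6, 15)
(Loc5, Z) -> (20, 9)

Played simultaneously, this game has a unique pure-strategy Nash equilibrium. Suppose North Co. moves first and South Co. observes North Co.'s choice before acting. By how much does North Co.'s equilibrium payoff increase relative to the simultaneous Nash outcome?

Solve by backward induction (North Co. leads).
- Loc1: BR = Y, leader payoff 12.
- Loc2: BR = Y, leader payoff 1.
- Loc3: BR = Z, leader payoff 2.
- Loc4: BR = Z, leader payoff 17.
- Loc5: BR = X, leader payoff 3.
Among 12, 1, 2, 17, 3, the best is 17 at Loc4. Subgame-perfect outcome: (Loc4, Z) with payoffs (17, 20).
Under simultaneous play:
North Co.'s best replies: W→Loc2; X→Loc4; Y→Loc1; Z→Loc5.
South Co.'s best replies: Loc1→Y; Loc2→Y; Loc3→Z; Loc4→Z; Loc5→X.
Only (Loc1, Y) has each player best-responding; Nash payoffs (12, 18).
North Co.'s commitment gain: 17 − 12 = 5.

5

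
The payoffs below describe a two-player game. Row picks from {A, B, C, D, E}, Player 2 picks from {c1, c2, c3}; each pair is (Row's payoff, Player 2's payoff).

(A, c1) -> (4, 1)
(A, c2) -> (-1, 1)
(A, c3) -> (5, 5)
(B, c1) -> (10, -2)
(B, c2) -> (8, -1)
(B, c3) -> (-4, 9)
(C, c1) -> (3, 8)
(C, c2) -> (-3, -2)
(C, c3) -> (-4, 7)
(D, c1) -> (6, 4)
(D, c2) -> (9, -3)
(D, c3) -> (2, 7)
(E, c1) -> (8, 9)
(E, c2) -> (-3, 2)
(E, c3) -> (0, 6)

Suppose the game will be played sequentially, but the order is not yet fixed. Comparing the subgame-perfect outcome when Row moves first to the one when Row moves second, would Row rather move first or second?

first

If Row leads: Player 2's best replies are A→c3, B→c3, C→c1, D→c3, E→c1; Row's induced payoffs 5, -4, 3, 2, 8; outcome (E, c1), payoffs (8, 9).
If Player 2 leads: Row's best replies are c1→B, c2→D, c3→A; Player 2's induced payoffs -2, -3, 5; outcome (A, c3), payoffs (5, 5).
Row gets 8 moving first and 5 moving second, so Row prefers to move first.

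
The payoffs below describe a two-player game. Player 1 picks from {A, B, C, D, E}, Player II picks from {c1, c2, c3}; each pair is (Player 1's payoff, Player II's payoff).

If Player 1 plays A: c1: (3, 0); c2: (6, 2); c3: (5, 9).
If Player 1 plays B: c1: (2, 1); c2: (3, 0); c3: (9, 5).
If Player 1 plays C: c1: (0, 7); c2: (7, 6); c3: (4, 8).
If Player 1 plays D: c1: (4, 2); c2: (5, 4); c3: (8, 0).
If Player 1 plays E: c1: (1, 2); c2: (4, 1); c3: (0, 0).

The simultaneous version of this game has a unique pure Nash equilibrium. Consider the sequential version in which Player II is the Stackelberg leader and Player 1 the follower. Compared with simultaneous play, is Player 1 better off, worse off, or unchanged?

Backward induction with Player II moving first.
- c1: Player 1 compares 3, 2, 0, 4, 1 and picks D; Player II would get 2.
- c2: Player 1 compares 6, 3, 7, 5, 4 and picks C; Player II would get 6.
- c3: Player 1 compares 5, 9, 4, 8, 0 and picks B; Player II would get 5.
Among 2, 6, 5, the best is 6 at c2. Subgame-perfect outcome: (C, c2) with payoffs (7, 6).
Now find the simultaneous Nash equilibrium.
Player 1's best replies: c1→D; c2→C; c3→B.
Player II's best replies: A→c3; B→c3; C→c3; D→c2; E→c1.
Only (B, c3) has each player best-responding; Nash payoffs (9, 5).
Player 1 earns 7 sequentially versus 9 at the Nash outcome: worse off.

worse off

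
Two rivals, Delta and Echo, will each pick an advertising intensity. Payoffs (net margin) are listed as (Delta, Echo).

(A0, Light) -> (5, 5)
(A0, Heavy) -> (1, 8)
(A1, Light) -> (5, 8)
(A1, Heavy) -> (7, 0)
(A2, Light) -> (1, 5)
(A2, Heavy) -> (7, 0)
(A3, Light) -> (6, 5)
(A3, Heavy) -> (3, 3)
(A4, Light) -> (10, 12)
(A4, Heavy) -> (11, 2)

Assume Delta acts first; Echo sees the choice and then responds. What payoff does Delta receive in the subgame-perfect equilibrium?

10

Work backward from Echo's decision.
- A0: Echo compares 5, 8 and picks Heavy; Delta would get 1.
- A1: Echo compares 8, 0 and picks Light; Delta would get 5.
- A2: Echo compares 5, 0 and picks Light; Delta would get 1.
- A3: Echo compares 5, 3 and picks Light; Delta would get 6.
- A4: Echo compares 12, 2 and picks Light; Delta would get 10.
Among 1, 5, 1, 6, 10, the best is 10 at A4. Subgame-perfect outcome: (A4, Light) with payoffs (10, 12).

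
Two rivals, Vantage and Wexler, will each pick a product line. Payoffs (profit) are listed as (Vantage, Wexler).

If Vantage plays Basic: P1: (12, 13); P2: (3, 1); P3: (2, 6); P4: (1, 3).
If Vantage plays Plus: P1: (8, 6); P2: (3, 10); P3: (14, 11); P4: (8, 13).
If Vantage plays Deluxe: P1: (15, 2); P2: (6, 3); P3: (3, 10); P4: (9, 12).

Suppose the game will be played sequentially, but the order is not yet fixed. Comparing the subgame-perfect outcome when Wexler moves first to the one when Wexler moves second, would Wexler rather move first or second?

second

If Vantage leads: Wexler's best replies are Basic→P1, Plus→P4, Deluxe→P4; Vantage's induced payoffs 12, 8, 9; outcome (Basic, P1), payoffs (12, 13).
If Wexler leads: Vantage's best replies are P1→Deluxe, P2→Deluxe, P3→Plus, P4→Deluxe; Wexler's induced payoffs 2, 3, 11, 12; outcome (Deluxe, P4), payoffs (9, 12).
Wexler gets 12 moving first and 13 moving second, so Wexler prefers to move second.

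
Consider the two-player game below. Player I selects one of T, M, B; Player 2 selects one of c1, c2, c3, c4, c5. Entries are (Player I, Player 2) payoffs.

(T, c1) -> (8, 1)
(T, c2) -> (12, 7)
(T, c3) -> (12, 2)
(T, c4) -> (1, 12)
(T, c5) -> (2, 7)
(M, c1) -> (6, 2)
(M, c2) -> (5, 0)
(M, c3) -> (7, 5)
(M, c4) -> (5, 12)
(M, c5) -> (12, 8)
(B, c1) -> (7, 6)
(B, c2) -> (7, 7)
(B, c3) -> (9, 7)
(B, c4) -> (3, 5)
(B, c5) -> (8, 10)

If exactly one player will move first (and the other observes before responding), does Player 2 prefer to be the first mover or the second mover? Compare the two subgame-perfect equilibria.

If Player I leads: Player 2's best replies are T→c4, M→c4, B→c5; Player I's induced payoffs 1, 5, 8; outcome (B, c5), payoffs (8, 10).
If Player 2 leads: Player I's best replies are c1→T, c2→T, c3→T, c4→M, c5→M; Player 2's induced payoffs 1, 7, 2, 12, 8; outcome (M, c4), payoffs (5, 12).
Player 2 gets 12 moving first and 10 moving second, so Player 2 prefers to move first.

first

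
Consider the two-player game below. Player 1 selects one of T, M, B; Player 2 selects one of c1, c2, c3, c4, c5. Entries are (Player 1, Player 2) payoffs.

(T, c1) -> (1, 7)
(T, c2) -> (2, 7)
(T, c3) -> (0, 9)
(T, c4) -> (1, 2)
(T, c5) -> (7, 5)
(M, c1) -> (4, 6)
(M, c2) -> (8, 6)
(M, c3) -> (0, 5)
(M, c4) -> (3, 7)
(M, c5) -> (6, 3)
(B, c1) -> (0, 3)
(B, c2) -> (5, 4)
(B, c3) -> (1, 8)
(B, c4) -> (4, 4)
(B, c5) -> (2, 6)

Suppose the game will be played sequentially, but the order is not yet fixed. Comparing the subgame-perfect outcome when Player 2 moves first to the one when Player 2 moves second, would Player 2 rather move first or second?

If Player 1 leads: Player 2's best replies are T→c3, M→c4, B→c3; Player 1's induced payoffs 0, 3, 1; outcome (M, c4), payoffs (3, 7).
If Player 2 leads: Player 1's best replies are c1→M, c2→M, c3→B, c4→B, c5→T; Player 2's induced payoffs 6, 6, 8, 4, 5; outcome (B, c3), payoffs (1, 8).
Player 2 gets 8 moving first and 7 moving second, so Player 2 prefers to move first.

first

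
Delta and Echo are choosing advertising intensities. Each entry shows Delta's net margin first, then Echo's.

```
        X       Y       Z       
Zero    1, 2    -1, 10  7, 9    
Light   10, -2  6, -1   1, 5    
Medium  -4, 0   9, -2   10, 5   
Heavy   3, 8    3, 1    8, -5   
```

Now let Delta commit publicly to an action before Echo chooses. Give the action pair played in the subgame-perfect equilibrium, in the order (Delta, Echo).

(Medium, Z)

Work backward from Echo's decision.
- Zero: BR = Y, leader payoff -1.
- Light: BR = Z, leader payoff 1.
- Medium: BR = Z, leader payoff 10.
- Heavy: BR = X, leader payoff 3.
Maximizing over -1, 1, 10, 3, Delta chooses Medium. Subgame-perfect outcome: (Medium, Z) with payoffs (10, 5).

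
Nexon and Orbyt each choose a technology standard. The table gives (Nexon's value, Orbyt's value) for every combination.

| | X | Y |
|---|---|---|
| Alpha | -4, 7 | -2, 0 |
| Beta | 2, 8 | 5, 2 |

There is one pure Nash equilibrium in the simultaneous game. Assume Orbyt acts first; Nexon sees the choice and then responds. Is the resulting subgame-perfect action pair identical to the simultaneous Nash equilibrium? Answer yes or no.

yes

Work backward from Nexon's decision.
- X: BR = Beta, leader payoff 8.
- Y: BR = Beta, leader payoff 2.
Orbyt's induced payoffs are 8, 2, so Orbyt commits to X. Subgame-perfect outcome: (Beta, X) with payoffs (2, 8).
For the simultaneous game, intersect best replies.
Nexon's best replies: X→Beta; Y→Beta.
Orbyt's best replies: Alpha→X; Beta→X.
The unique mutual best reply is (Beta, X), giving (2, 8).
Sequential outcome (Beta, X) coincides with the Nash profile (Beta, X).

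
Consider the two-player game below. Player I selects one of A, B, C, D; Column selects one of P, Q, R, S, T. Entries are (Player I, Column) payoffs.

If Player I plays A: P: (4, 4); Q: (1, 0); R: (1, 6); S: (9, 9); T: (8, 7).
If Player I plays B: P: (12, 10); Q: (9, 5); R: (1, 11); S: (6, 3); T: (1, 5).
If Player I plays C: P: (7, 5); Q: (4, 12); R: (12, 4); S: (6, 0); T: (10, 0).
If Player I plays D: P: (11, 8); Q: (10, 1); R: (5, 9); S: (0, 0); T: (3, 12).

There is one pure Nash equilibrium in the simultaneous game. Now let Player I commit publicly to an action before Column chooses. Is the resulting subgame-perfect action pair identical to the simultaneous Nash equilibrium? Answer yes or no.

yes

Backward induction with Player I moving first.
- A: BR = S, leader payoff 9.
- B: BR = R, leader payoff 1.
- C: BR = Q, leader payoff 4.
- D: BR = T, leader payoff 3.
Player I's induced payoffs are 9, 1, 4, 3, so Player I commits to A. Subgame-perfect outcome: (A, S) with payoffs (9, 9).
For the simultaneous game, intersect best replies.
Player I's best replies: P→B; Q→D; R→C; S→A; T→C.
Column's best replies: A→S; B→R; C→Q; D→T.
The unique mutual best reply is (A, S), giving (9, 9).
Sequential outcome (A, S) coincides with the Nash profile (A, S).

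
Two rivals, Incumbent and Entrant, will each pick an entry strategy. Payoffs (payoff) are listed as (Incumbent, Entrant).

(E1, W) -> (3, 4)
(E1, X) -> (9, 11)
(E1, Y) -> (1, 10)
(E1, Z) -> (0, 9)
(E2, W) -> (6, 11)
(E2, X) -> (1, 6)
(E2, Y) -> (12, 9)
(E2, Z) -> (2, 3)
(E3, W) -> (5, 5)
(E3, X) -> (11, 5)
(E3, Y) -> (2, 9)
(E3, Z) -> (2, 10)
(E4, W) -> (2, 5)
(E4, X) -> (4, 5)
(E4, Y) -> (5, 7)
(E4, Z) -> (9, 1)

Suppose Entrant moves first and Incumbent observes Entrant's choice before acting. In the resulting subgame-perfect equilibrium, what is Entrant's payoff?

Work backward from Incumbent's decision.
- W: Incumbent compares 3, 6, 5, 2 and picks E2; Entrant would get 11.
- X: Incumbent compares 9, 1, 11, 4 and picks E3; Entrant would get 5.
- Y: Incumbent compares 1, 12, 2, 5 and picks E2; Entrant would get 9.
- Z: Incumbent compares 0, 2, 2, 9 and picks E4; Entrant would get 1.
Among 11, 5, 9, 1, the best is 11 at W. Subgame-perfect outcome: (E2, W) with payoffs (6, 11).

11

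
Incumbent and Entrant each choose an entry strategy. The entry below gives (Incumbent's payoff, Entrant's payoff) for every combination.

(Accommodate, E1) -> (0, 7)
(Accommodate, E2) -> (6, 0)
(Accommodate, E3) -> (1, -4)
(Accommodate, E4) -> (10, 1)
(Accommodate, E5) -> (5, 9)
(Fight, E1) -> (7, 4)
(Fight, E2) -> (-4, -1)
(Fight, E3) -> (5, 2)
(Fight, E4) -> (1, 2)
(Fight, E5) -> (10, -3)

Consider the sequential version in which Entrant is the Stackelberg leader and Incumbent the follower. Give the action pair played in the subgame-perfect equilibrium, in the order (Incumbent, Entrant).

Solve by backward induction (Entrant leads).
- E1 → Incumbent plays Fight (best of 0, 7); Entrant gets 4.
- E2 → Incumbent plays Accommodate (best of 6, -4); Entrant gets 0.
- E3 → Incumbent plays Fight (best of 1, 5); Entrant gets 2.
- E4 → Incumbent plays Accommodate (best of 10, 1); Entrant gets 1.
- E5 → Incumbent plays Fight (best of 5, 10); Entrant gets -3.
Among 4, 0, 2, 1, -3, the best is 4 at E1. Subgame-perfect outcome: (Fight, E1) with payoffs (7, 4).

(Fight, E1)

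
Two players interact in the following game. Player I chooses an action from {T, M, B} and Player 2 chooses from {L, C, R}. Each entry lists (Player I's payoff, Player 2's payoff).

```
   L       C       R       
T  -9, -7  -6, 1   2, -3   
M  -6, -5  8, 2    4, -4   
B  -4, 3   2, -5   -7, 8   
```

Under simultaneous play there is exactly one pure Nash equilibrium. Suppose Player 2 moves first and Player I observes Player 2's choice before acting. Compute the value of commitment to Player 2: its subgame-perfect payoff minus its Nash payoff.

Backward induction with Player 2 moving first.
- L → Player I plays B (best of -9, -6, -4); Player 2 gets 3.
- C → Player I plays M (best of -6, 8, 2); Player 2 gets 2.
- R → Player I plays M (best of 2, 4, -7); Player 2 gets -4.
Player 2's induced payoffs are 3, 2, -4, so Player 2 commits to L. Subgame-perfect outcome: (B, L) with payoffs (-4, 3).
Now find the simultaneous Nash equilibrium.
Player I's best replies: L→B; C→M; R→M.
Player 2's best replies: T→C; M→C; B→R.
Only (M, C) has each player best-responding; Nash payoffs (8, 2).
Player 2's commitment gain: 3 − 2 = 1.

1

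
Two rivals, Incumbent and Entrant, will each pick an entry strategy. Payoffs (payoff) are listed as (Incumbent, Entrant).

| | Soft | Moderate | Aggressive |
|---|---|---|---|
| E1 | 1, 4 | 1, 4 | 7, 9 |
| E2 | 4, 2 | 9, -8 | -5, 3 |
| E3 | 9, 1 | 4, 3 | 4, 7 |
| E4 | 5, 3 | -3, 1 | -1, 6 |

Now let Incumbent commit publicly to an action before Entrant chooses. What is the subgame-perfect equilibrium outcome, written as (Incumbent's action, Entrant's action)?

(E1, Aggressive)

Entrant best-responds to each possible Incumbent move:
- E1 → Entrant plays Aggressive (best of 4, 4, 9); Incumbent gets 7.
- E2 → Entrant plays Aggressive (best of 2, -8, 3); Incumbent gets -5.
- E3 → Entrant plays Aggressive (best of 1, 3, 7); Incumbent gets 4.
- E4 → Entrant plays Aggressive (best of 3, 1, 6); Incumbent gets -1.
Maximizing over 7, -5, 4, -1, Incumbent chooses E1. Subgame-perfect outcome: (E1, Aggressive) with payoffs (7, 9).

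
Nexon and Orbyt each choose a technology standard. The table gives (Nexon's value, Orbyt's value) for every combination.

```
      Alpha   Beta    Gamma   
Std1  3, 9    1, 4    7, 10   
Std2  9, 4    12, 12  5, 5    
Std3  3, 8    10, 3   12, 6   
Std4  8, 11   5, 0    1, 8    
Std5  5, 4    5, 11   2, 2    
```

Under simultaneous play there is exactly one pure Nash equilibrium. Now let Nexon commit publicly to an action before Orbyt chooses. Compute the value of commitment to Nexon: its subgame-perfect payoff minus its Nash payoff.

Solve by backward induction (Nexon leads).
- Std1 → Orbyt plays Gamma (best of 9, 4, 10); Nexon gets 7.
- Std2 → Orbyt plays Beta (best of 4, 12, 5); Nexon gets 12.
- Std3 → Orbyt plays Alpha (best of 8, 3, 6); Nexon gets 3.
- Std4 → Orbyt plays Alpha (best of 11, 0, 8); Nexon gets 8.
- Std5 → Orbyt plays Beta (best of 4, 11, 2); Nexon gets 5.
Maximizing over 7, 12, 3, 8, 5, Nexon chooses Std2. Subgame-perfect outcome: (Std2, Beta) with payoffs (12, 12).
Under simultaneous play:
Nexon's best replies: Alpha→Std2; Beta→Std2; Gamma→Std3.
Orbyt's best replies: Std1→Gamma; Std2→Beta; Std3→Alpha; Std4→Alpha; Std5→Beta.
Only (Std2, Beta) has each player best-responding; Nash payoffs (12, 12).
Nexon's commitment gain: 12 − 12 = 0.

0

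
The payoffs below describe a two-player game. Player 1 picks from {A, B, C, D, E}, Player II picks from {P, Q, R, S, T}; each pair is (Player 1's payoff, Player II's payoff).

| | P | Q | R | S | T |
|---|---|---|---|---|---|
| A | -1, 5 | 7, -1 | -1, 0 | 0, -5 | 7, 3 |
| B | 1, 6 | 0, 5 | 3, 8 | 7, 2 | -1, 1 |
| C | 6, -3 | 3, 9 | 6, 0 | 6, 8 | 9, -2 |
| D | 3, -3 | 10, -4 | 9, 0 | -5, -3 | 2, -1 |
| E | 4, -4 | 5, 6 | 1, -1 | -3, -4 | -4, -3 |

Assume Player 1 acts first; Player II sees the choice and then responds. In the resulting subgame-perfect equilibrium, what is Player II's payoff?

0

Solve by backward induction (Player 1 leads).
- A: BR = P, leader payoff -1.
- B: BR = R, leader payoff 3.
- C: BR = Q, leader payoff 3.
- D: BR = R, leader payoff 9.
- E: BR = Q, leader payoff 5.
Among -1, 3, 3, 9, 5, the best is 9 at D. Subgame-perfect outcome: (D, R) with payoffs (9, 0).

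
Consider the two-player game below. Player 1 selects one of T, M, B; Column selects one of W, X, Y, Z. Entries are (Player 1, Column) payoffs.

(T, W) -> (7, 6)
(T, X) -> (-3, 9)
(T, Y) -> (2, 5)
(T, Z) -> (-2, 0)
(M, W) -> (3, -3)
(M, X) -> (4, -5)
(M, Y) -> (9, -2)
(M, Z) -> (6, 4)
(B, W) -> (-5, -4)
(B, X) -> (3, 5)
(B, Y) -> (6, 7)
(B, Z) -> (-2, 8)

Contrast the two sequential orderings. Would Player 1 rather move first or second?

If Player 1 leads: Column's best replies are T→X, M→Z, B→Z; Player 1's induced payoffs -3, 6, -2; outcome (M, Z), payoffs (6, 4).
If Column leads: Player 1's best replies are W→T, X→M, Y→M, Z→M; Column's induced payoffs 6, -5, -2, 4; outcome (T, W), payoffs (7, 6).
Player 1 gets 6 moving first and 7 moving second, so Player 1 prefers to move second.

second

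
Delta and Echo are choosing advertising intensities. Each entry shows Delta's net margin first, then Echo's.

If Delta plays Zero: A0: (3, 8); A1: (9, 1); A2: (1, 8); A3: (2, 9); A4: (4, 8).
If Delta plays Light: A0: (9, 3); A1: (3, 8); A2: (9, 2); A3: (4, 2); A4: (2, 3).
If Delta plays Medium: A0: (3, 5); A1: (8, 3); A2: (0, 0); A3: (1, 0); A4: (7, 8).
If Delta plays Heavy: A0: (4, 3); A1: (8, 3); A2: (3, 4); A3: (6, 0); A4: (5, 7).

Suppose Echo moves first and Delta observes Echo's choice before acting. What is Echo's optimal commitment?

Solve by backward induction (Echo leads).
- A0: Delta compares 3, 9, 3, 4 and picks Light; Echo would get 3.
- A1: Delta compares 9, 3, 8, 8 and picks Zero; Echo would get 1.
- A2: Delta compares 1, 9, 0, 3 and picks Light; Echo would get 2.
- A3: Delta compares 2, 4, 1, 6 and picks Heavy; Echo would get 0.
- A4: Delta compares 4, 2, 7, 5 and picks Medium; Echo would get 8.
Echo's induced payoffs are 3, 1, 2, 0, 8, so Echo commits to A4. Subgame-perfect outcome: (Medium, A4) with payoffs (7, 8).

A4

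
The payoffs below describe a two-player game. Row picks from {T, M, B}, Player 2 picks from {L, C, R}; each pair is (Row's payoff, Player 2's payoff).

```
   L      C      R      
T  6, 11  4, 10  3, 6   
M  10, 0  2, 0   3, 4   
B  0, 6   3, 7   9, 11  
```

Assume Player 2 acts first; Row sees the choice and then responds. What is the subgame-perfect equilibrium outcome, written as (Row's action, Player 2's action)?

(B, R)

Backward induction with Player 2 moving first.
- L: BR = M, leader payoff 0.
- C: BR = T, leader payoff 10.
- R: BR = B, leader payoff 11.
Among 0, 10, 11, the best is 11 at R. Subgame-perfect outcome: (B, R) with payoffs (9, 11).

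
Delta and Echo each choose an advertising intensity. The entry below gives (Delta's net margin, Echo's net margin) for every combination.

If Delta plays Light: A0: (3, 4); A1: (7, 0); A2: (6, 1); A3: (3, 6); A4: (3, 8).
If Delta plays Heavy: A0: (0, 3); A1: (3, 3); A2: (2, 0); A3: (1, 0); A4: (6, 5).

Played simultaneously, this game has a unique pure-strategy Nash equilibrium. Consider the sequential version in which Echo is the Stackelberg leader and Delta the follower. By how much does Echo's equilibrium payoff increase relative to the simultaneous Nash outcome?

1

Delta best-responds to each possible Echo move:
- A0: Delta compares 3, 0 and picks Light; Echo would get 4.
- A1: Delta compares 7, 3 and picks Light; Echo would get 0.
- A2: Delta compares 6, 2 and picks Light; Echo would get 1.
- A3: Delta compares 3, 1 and picks Light; Echo would get 6.
- A4: Delta compares 3, 6 and picks Heavy; Echo would get 5.
Echo's induced payoffs are 4, 0, 1, 6, 5, so Echo commits to A3. Subgame-perfect outcome: (Light, A3) with payoffs (3, 6).
Now find the simultaneous Nash equilibrium.
Delta's best replies: A0→Light; A1→Light; A2→Light; A3→Light; A4→Heavy.
Echo's best replies: Light→A4; Heavy→A4.
The unique mutual best reply is (Heavy, A4), giving (6, 5).
Echo's commitment gain: 6 − 5 = 1.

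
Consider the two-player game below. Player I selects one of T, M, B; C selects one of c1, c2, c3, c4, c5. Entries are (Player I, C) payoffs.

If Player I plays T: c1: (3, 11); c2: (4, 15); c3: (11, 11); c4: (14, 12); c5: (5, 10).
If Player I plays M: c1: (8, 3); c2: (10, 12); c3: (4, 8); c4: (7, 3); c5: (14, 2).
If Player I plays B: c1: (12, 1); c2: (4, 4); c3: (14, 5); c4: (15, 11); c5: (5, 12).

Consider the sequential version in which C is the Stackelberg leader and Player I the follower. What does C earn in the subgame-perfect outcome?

Player I best-responds to each possible C move:
- c1: Player I compares 3, 8, 12 and picks B; C would get 1.
- c2: Player I compares 4, 10, 4 and picks M; C would get 12.
- c3: Player I compares 11, 4, 14 and picks B; C would get 5.
- c4: Player I compares 14, 7, 15 and picks B; C would get 11.
- c5: Player I compares 5, 14, 5 and picks M; C would get 2.
Maximizing over 1, 12, 5, 11, 2, C chooses c2. Subgame-perfect outcome: (M, c2) with payoffs (10, 12).

12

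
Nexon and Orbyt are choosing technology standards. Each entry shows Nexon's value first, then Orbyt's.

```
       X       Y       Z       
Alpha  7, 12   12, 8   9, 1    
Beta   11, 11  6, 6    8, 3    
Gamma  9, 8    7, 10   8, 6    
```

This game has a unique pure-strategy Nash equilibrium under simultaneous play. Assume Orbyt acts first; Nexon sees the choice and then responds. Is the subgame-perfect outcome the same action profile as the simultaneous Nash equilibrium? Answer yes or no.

Backward induction with Orbyt moving first.
- X: Nexon compares 7, 11, 9 and picks Beta; Orbyt would get 11.
- Y: Nexon compares 12, 6, 7 and picks Alpha; Orbyt would get 8.
- Z: Nexon compares 9, 8, 8 and picks Alpha; Orbyt would get 1.
Maximizing over 11, 8, 1, Orbyt chooses X. Subgame-perfect outcome: (Beta, X) with payoffs (11, 11).
Now find the simultaneous Nash equilibrium.
Nexon's best replies: X→Beta; Y→Alpha; Z→Alpha.
Orbyt's best replies: Alpha→X; Beta→X; Gamma→Y.
Only (Beta, X) has each player best-responding; Nash payoffs (11, 11).
Sequential outcome (Beta, X) coincides with the Nash profile (Beta, X).

yes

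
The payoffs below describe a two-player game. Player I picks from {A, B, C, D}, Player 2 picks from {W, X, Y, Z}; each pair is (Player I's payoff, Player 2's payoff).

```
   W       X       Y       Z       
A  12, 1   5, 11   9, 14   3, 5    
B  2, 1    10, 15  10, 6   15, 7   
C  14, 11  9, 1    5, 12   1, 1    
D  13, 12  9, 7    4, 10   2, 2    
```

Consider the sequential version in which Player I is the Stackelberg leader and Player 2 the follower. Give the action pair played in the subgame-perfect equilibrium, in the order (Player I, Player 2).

Solve by backward induction (Player I leads).
- A → Player 2 plays Y (best of 1, 11, 14, 5); Player I gets 9.
- B → Player 2 plays X (best of 1, 15, 6, 7); Player I gets 10.
- C → Player 2 plays Y (best of 11, 1, 12, 1); Player I gets 5.
- D → Player 2 plays W (best of 12, 7, 10, 2); Player I gets 13.
Player I's induced payoffs are 9, 10, 5, 13, so Player I commits to D. Subgame-perfect outcome: (D, W) with payoffs (13, 12).

(D, W)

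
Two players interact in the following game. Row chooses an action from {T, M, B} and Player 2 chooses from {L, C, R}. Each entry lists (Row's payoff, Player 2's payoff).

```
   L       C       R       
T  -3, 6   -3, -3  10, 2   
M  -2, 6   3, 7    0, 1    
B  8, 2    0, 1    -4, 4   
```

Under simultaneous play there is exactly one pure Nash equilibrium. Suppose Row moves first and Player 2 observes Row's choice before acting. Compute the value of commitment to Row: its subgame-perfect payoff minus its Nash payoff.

Backward induction with Row moving first.
- T: Player 2 compares 6, -3, 2 and picks L; Row would get -3.
- M: Player 2 compares 6, 7, 1 and picks C; Row would get 3.
- B: Player 2 compares 2, 1, 4 and picks R; Row would get -4.
Maximizing over -3, 3, -4, Row chooses M. Subgame-perfect outcome: (M, C) with payoffs (3, 7).
Now find the simultaneous Nash equilibrium.
Row's best replies: L→B; C→M; R→T.
Player 2's best replies: T→L; M→C; B→R.
Only (M, C) has each player best-responding; Nash payoffs (3, 7).
Row's commitment gain: 3 − 3 = 0.

0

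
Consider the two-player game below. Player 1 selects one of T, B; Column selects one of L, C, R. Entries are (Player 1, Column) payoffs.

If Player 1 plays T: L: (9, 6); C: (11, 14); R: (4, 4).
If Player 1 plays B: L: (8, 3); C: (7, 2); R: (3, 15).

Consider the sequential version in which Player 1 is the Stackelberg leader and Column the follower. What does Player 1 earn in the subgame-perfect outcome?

Solve by backward induction (Player 1 leads).
- T: BR = C, leader payoff 11.
- B: BR = R, leader payoff 3.
Player 1's induced payoffs are 11, 3, so Player 1 commits to T. Subgame-perfect outcome: (T, C) with payoffs (11, 14).

11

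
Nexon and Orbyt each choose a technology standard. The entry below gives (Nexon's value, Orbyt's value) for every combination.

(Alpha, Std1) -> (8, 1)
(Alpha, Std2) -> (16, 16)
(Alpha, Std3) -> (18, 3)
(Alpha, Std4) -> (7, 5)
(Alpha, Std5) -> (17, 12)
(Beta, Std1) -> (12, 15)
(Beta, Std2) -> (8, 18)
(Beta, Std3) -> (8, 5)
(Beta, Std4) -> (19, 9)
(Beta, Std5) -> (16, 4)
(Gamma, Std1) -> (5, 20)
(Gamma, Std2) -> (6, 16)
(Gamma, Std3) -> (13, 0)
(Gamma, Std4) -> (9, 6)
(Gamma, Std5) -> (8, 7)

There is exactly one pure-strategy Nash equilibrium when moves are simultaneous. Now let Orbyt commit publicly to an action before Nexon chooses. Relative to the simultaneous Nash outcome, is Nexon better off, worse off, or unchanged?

Nexon best-responds to each possible Orbyt move:
- Std1 → Nexon plays Beta (best of 8, 12, 5); Orbyt gets 15.
- Std2 → Nexon plays Alpha (best of 16, 8, 6); Orbyt gets 16.
- Std3 → Nexon plays Alpha (best of 18, 8, 13); Orbyt gets 3.
- Std4 → Nexon plays Beta (best of 7, 19, 9); Orbyt gets 9.
- Std5 → Nexon plays Alpha (best of 17, 16, 8); Orbyt gets 12.
Maximizing over 15, 16, 3, 9, 12, Orbyt chooses Std2. Subgame-perfect outcome: (Alpha, Std2) with payoffs (16, 16).
Now find the simultaneous Nash equilibrium.
Nexon's best replies: Std1→Beta; Std2→Alpha; Std3→Alpha; Std4→Beta; Std5→Alpha.
Orbyt's best replies: Alpha→Std2; Beta→Std2; Gamma→Std1.
The unique mutual best reply is (Alpha, Std2), giving (16, 16).
Nexon earns 16 sequentially versus 16 at the Nash outcome: unchanged.

unchanged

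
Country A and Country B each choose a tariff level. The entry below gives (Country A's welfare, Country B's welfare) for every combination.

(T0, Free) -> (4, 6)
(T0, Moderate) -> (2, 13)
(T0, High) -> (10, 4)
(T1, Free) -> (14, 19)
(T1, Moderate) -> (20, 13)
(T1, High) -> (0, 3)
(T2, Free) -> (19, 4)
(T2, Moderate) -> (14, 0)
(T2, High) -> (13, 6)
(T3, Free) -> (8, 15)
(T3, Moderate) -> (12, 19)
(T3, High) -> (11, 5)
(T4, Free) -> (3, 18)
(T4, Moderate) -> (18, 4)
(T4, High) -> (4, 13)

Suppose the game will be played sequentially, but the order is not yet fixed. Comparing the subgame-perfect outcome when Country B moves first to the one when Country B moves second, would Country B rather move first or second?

If Country A leads: Country B's best replies are T0→Moderate, T1→Free, T2→High, T3→Moderate, T4→Free; Country A's induced payoffs 2, 14, 13, 12, 3; outcome (T1, Free), payoffs (14, 19).
If Country B leads: Country A's best replies are Free→T2, Moderate→T1, High→T2; Country B's induced payoffs 4, 13, 6; outcome (T1, Moderate), payoffs (20, 13).
Country B gets 13 moving first and 19 moving second, so Country B prefers to move second.

second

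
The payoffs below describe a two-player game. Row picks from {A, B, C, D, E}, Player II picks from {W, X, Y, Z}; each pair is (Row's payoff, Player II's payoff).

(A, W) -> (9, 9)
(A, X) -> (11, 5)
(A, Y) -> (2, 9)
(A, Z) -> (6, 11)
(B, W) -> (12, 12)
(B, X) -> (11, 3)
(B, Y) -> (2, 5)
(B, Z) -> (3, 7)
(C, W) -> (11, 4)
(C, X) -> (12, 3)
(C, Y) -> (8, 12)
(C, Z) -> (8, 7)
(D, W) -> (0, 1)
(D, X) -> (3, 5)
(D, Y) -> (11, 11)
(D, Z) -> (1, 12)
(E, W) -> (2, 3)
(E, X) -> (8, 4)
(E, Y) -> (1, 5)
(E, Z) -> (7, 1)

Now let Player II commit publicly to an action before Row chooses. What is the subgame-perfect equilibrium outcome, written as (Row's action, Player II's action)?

(B, W)

Backward induction with Player II moving first.
- W: BR = B, leader payoff 12.
- X: BR = C, leader payoff 3.
- Y: BR = D, leader payoff 11.
- Z: BR = C, leader payoff 7.
Player II's induced payoffs are 12, 3, 11, 7, so Player II commits to W. Subgame-perfect outcome: (B, W) with payoffs (12, 12).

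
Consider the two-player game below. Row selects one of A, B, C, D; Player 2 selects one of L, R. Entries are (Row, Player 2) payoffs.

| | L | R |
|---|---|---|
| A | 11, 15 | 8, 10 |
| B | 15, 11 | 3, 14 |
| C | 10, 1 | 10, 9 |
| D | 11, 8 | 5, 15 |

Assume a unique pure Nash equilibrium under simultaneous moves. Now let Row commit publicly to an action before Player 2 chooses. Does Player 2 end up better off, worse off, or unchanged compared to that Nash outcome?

better off

Work backward from Player 2's decision.
- A: BR = L, leader payoff 11.
- B: BR = R, leader payoff 3.
- C: BR = R, leader payoff 10.
- D: BR = R, leader payoff 5.
Among 11, 3, 10, 5, the best is 11 at A. Subgame-perfect outcome: (A, L) with payoffs (11, 15).
For the simultaneous game, intersect best replies.
Row's best replies: L→B; R→C.
Player 2's best replies: A→L; B→R; C→R; D→R.
Only (C, R) has each player best-responding; Nash payoffs (10, 9).
Player 2 earns 15 sequentially versus 9 at the Nash outcome: better off.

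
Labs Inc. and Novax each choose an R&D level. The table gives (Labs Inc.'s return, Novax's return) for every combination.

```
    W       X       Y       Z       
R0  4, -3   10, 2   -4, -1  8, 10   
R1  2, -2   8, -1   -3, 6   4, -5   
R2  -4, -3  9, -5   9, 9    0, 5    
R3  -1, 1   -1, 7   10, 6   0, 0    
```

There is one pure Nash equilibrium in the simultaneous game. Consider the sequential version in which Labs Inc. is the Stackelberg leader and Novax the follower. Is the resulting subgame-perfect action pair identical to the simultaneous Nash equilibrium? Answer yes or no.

no

Novax best-responds to each possible Labs Inc. move:
- R0: BR = Z, leader payoff 8.
- R1: BR = Y, leader payoff -3.
- R2: BR = Y, leader payoff 9.
- R3: BR = X, leader payoff -1.
Among 8, -3, 9, -1, the best is 9 at R2. Subgame-perfect outcome: (R2, Y) with payoffs (9, 9).
Now find the simultaneous Nash equilibrium.
Labs Inc.'s best replies: W→R0; X→R0; Y→R3; Z→R0.
Novax's best replies: R0→Z; R1→Y; R2→Y; R3→X.
Only (R0, Z) has each player best-responding; Nash payoffs (8, 10).
Sequential outcome (R2, Y) differs from the Nash profile (R0, Z).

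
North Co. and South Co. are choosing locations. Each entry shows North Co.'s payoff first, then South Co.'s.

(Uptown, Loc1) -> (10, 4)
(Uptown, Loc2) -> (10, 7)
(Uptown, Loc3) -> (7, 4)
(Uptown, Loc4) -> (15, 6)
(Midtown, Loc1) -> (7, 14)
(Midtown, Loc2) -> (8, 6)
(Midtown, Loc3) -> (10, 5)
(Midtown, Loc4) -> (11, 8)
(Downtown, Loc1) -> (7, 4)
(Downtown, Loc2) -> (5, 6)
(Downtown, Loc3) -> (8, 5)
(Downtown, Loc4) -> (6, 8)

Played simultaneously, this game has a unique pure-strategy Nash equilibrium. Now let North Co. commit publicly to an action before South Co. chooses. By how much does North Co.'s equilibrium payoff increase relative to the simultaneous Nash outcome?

Solve by backward induction (North Co. leads).
- Uptown: South Co. compares 4, 7, 4, 6 and picks Loc2; North Co. would get 10.
- Midtown: South Co. compares 14, 6, 5, 8 and picks Loc1; North Co. would get 7.
- Downtown: South Co. compares 4, 6, 5, 8 and picks Loc4; North Co. would get 6.
Among 10, 7, 6, the best is 10 at Uptown. Subgame-perfect outcome: (Uptown, Loc2) with payoffs (10, 7).
Under simultaneous play:
North Co.'s best replies: Loc1→Uptown; Loc2→Uptown; Loc3→Midtown; Loc4→Uptown.
South Co.'s best replies: Uptown→Loc2; Midtown→Loc1; Downtown→Loc4.
The unique mutual best reply is (Uptown, Loc2), giving (10, 7).
North Co.'s commitment gain: 10 − 10 = 0.

0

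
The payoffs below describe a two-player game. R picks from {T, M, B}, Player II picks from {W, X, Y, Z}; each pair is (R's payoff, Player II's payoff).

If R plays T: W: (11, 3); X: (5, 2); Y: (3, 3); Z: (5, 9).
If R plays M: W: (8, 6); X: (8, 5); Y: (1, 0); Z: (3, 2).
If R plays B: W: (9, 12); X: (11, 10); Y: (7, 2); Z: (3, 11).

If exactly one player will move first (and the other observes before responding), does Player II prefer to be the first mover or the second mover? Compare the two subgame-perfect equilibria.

If R leads: Player II's best replies are T→Z, M→W, B→W; R's induced payoffs 5, 8, 9; outcome (B, W), payoffs (9, 12).
If Player II leads: R's best replies are W→T, X→B, Y→B, Z→T; Player II's induced payoffs 3, 10, 2, 9; outcome (B, X), payoffs (11, 10).
Player II gets 10 moving first and 12 moving second, so Player II prefers to move second.

second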